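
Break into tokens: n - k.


Scan left to right, longest-match per lexeme
Tokens: ID(n), OP(-), ID(k)


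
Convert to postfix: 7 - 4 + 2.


Left to right (same or higher precedence on left)
Postfix: 7 4 - 2 +


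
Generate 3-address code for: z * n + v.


Break into single-operator statements:
t1 = z * n
t2 = t1 + v


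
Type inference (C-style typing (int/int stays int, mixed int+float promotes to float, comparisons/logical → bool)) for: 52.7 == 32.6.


Operand types: float == float
Rule: comparison yields bool
Result type: bool


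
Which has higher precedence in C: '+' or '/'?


'/' is multiplicative (level 10); '+' is additive (level 9)
Higher level binds tighter
'/' has higher precedence than '+'


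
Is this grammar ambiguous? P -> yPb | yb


balanced y^n…b^n: each string has a unique parse
Unambiguous


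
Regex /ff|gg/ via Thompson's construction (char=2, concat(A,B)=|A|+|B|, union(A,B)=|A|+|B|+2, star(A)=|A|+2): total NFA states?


Syntax tree has 4 char leaf(s), 1 union(s), 0 star(s)
chars contribute 4×2 = 8; each union adds +2; each star adds +2
Total: 8 + 2 + 0 = 10 states


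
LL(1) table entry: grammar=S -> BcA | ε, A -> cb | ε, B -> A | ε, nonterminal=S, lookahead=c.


For [S, c]: 'c' ∈ FIRST(BcA)
Entry: S -> BcA


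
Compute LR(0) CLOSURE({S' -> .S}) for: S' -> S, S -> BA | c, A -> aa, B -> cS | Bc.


Start: S' -> .S
For each item with dot before a nonterminal B, add B -> .γ for every B-production
Closure: [S' -> .S, S -> .BA, S -> .c, B -> .cS, B -> .Bc]


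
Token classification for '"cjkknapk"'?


Pattern: double-quoted sequence
Type: STRING_LITERAL


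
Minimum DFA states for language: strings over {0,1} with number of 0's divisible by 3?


Track (count of 0) mod 3: states 0..2, accept at 0
Minimal DFA: 3 states


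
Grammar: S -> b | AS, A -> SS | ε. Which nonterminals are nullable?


A nonterminal is nullable iff some alternative derives ε (directly, or every symbol in it is nullable)
Nullable: {A}


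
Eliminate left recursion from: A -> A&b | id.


Left-recursive alternatives: A&b; non-recursive: id
Introduce A': A -> idA', A' -> &bA' | ε


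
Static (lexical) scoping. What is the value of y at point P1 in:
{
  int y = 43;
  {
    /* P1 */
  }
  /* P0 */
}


P1's block does not declare y; resolves to the enclosing declaration at depth 0
y = 43


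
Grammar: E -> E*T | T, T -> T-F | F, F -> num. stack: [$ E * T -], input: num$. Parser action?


no handle; shift 'num'
Action: shift


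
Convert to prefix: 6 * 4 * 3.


left-to-right (same/higher precedence on left): tree is (* (* 6 4) 3)
Prefix: * * 6 4 3


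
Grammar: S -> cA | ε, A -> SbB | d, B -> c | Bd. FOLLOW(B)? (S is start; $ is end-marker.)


$ ∈ FOLLOW(S). For each A -> αBβ: add FIRST(β)\{ε} to FOLLOW(B); if β nullable, add FOLLOW(A).
FOLLOW(B) = {$, b, d}


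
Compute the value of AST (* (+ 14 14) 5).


Evaluate inner: (+ 14 14) = 28
Evaluate root: (* 28 5) = 140
Result: 140


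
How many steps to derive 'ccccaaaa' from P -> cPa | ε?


Derivation: P => cPa => ccPaa => cccPaaa => ccccPaaaa => ccccaaaa
Steps: 5


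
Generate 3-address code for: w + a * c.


Break into single-operator statements:
t1 = a * c
t2 = w + t1


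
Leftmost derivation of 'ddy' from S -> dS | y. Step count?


Derivation: S => dS => ddS => ddy
Steps: 3


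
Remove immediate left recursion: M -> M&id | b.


Left-recursive alternatives: M&id; non-recursive: b
Introduce M': M -> bM', M' -> &idM' | ε


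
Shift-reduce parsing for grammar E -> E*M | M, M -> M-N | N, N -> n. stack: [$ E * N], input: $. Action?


'N' (not preceded by M-) is the handle for M -> N
Action: reduce (M -> N)


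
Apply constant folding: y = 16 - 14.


16 - 14 = 2 at compile time
Optimized: y = 2


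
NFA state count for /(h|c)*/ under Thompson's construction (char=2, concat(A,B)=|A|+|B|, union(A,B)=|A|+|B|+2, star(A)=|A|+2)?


Syntax tree has 2 char leaf(s), 1 union(s), 1 star(s)
chars contribute 2×2 = 4; each union adds +2; each star adds +2
Total: 4 + 2 + 2 = 8 states


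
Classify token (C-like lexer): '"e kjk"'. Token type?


Pattern: double-quoted sequence
Type: STRING_LITERAL


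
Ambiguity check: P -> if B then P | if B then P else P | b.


dangling else: 'if B then if B then b else b' parses two ways
Ambiguous


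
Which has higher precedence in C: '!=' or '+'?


'+' is additive (level 9); '!=' is equality (level 6)
Higher level binds tighter
'+' has higher precedence than '!='


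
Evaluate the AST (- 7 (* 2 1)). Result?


Evaluate inner: (* 2 1) = 2
Evaluate root: (- 7 2) = 5
Result: 5


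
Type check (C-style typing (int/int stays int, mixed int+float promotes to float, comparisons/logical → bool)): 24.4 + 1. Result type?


Operand types: float + int
Rule: mixed int/float promotes to float; int/int stays int
Result type: float


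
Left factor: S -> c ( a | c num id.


Common prefix: 'c'
Factored: S -> c S', S' -> ( a | num id


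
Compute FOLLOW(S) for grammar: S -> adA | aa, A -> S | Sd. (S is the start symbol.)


$ ∈ FOLLOW(S). For each A -> αBβ: add FIRST(β)\{ε} to FOLLOW(B); if β nullable, add FOLLOW(A).
FOLLOW(S) = {$, d}


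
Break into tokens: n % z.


Scan left to right, longest-match per lexeme
Tokens: ID(n), OP(%), ID(z)


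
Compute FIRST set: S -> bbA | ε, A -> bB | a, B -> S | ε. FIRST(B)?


Per alternative of B: FIRST(S) = {b, ε}; FIRST(ε) = {ε}
FIRST(B) = {b, ε}


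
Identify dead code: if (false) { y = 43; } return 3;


condition is constant false, so the whole block is unreachable
Dead: 'if (false) { y = 43; }'


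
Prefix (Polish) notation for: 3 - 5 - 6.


left-to-right (same/higher precedence on left): tree is (- (- 3 5) 6)
Prefix: - - 3 5 6


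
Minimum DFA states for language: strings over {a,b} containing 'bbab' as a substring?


KMP-style automaton: 4 progress states + 1 absorbing accept = 5
Minimal DFA: 5 states


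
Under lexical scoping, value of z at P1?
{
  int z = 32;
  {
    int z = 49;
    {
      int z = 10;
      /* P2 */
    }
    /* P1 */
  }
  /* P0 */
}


z declared in the same block as P1
z = 49


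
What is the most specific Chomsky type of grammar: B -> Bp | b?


Left-linear: every RHS is a terminal or one nonterminal followed by a terminal
Classification: Type 3 (Regular)


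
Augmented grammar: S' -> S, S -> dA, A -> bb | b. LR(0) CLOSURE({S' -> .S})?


Start: S' -> .S
For each item with dot before a nonterminal B, add B -> .γ for every B-production
Closure: [S' -> .S, S -> .dA]


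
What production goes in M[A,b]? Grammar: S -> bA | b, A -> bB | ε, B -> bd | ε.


For [A, b]: 'b' ∈ FIRST(bB)
Entry: A -> bB


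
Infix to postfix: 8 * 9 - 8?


Left to right (same or higher precedence on left)
Postfix: 8 9 * 8 -


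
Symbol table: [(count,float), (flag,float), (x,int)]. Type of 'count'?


Lookup 'count' → type float


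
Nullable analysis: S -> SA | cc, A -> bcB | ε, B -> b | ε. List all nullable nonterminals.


A nonterminal is nullable iff some alternative derives ε (directly, or every symbol in it is nullable)
Nullable: {A, B}


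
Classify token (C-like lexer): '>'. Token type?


Pattern: operator symbol
Type: OPERATOR


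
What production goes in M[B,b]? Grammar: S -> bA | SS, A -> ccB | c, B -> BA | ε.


For [B, b]: ε is nullable and 'b' ∈ FOLLOW(B)
Entry: B -> ε


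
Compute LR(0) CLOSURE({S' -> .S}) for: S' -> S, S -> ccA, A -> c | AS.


Start: S' -> .S
For each item with dot before a nonterminal B, add B -> .γ for every B-production
Closure: [S' -> .S, S -> .ccA]


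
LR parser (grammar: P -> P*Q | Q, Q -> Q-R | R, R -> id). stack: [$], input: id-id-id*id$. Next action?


no handle on stack; shift 'id'
Action: shift


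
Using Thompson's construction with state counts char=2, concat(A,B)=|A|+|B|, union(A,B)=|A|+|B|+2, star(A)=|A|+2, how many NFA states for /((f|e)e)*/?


Syntax tree has 3 char leaf(s), 1 union(s), 1 star(s)
chars contribute 3×2 = 6; each union adds +2; each star adds +2
Total: 6 + 2 + 2 = 10 states


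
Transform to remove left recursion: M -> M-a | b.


Left-recursive alternatives: M-a; non-recursive: b
Introduce M': M -> bM', M' -> -aM' | ε


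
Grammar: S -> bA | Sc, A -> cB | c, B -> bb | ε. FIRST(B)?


Per alternative of B: FIRST(bb) = {b}; FIRST(ε) = {ε}
FIRST(B) = {b, ε}


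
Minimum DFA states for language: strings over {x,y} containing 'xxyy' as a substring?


KMP-style automaton: 4 progress states + 1 absorbing accept = 5
Minimal DFA: 5 states


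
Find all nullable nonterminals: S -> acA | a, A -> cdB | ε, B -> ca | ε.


A nonterminal is nullable iff some alternative derives ε (directly, or every symbol in it is nullable)
Nullable: {A, B}


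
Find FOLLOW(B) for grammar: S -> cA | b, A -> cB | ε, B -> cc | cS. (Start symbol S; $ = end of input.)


$ ∈ FOLLOW(S). For each A -> αBβ: add FIRST(β)\{ε} to FOLLOW(B); if β nullable, add FOLLOW(A).
FOLLOW(B) = {$}


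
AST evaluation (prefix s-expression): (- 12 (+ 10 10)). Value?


Evaluate inner: (+ 10 10) = 20
Evaluate root: (- 12 20) = -8
Result: -8


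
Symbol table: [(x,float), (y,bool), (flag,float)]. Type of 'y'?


Lookup 'y' → type bool


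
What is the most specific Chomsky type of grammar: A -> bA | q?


Right-linear: every RHS is a terminal or a terminal followed by one nonterminal
Classification: Type 3 (Regular)


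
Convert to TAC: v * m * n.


Break into single-operator statements:
t1 = v * m
t2 = t1 * n


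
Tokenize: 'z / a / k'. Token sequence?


Scan left to right, longest-match per lexeme
Tokens: ID(z), OP(/), ID(a), OP(/), ID(k)


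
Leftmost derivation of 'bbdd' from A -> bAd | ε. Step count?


Derivation: A => bAd => bbAdd => bbdd
Steps: 3


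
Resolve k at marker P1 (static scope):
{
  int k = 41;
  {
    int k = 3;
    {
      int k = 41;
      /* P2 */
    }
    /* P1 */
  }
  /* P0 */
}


k declared in the same block as P1
k = 3


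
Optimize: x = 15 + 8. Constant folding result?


15 + 8 = 23 at compile time
Optimized: x = 23


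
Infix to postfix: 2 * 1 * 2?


Left to right (same or higher precedence on left)
Postfix: 2 1 * 2 *


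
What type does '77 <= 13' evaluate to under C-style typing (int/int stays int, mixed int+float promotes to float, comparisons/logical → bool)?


Operand types: int <= int
Rule: comparison yields bool
Result type: bool


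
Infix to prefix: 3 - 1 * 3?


'*' binds tighter: tree is (- 3 (* 1 3))
Prefix: - 3 * 1 3


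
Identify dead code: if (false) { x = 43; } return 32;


condition is constant false, so the whole block is unreachable
Dead: 'if (false) { x = 43; }'


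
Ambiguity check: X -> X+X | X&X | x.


'x+x&x' has two parse trees (no precedence encoded between + and &)
Ambiguous


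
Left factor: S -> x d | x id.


Common prefix: 'x'
Factored: S -> x S', S' -> d | id


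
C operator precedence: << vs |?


'<<' is shift (level 8); '|' is bitwise OR (level 3)
Higher level binds tighter
'<<' has higher precedence than '|'


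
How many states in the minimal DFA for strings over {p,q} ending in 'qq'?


Track the longest suffix of input matching a prefix of 'qq': 3 classes (prefixes of length 0..2)
Minimal DFA: 3 states


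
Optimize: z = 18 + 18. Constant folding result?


18 + 18 = 36 at compile time
Optimized: z = 36


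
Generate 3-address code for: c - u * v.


Break into single-operator statements:
t1 = u * v
t2 = c - t1


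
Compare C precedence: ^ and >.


'>' is relational (level 7); '^' is bitwise XOR (level 4)
Higher level binds tighter
'>' has higher precedence than '^'


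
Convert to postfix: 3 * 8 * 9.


Left to right (same or higher precedence on left)
Postfix: 3 8 * 9 *


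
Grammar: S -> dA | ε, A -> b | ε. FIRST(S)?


Per alternative of S: FIRST(dA) = {d}; FIRST(ε) = {ε}
FIRST(S) = {d, ε}


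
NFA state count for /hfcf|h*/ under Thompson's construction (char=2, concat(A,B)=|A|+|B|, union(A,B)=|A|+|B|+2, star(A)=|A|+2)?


Syntax tree has 5 char leaf(s), 1 union(s), 1 star(s)
chars contribute 5×2 = 10; each union adds +2; each star adds +2
Total: 10 + 2 + 2 = 14 states


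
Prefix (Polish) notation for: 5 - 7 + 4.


left-to-right (same/higher precedence on left): tree is (+ (- 5 7) 4)
Prefix: + - 5 7 4


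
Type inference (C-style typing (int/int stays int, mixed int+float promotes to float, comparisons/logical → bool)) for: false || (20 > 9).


Operand types: bool || bool
Rule: logical operators take bool operands and yield bool
Result type: bool


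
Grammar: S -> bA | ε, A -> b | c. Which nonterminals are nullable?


A nonterminal is nullable iff some alternative derives ε (directly, or every symbol in it is nullable)
Nullable: {S}


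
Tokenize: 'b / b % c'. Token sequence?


Scan left to right, longest-match per lexeme
Tokens: ID(b), OP(/), ID(b), OP(%), ID(c)


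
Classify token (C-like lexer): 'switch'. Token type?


Pattern: reserved word
Type: KEYWORD


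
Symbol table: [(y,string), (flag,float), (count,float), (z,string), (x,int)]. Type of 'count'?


Lookup 'count' → type float


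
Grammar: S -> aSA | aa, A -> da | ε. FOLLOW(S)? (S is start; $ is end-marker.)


$ ∈ FOLLOW(S). For each A -> αBβ: add FIRST(β)\{ε} to FOLLOW(B); if β nullable, add FOLLOW(A).
FOLLOW(S) = {$, d}


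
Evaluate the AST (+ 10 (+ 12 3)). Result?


Evaluate inner: (+ 12 3) = 15
Evaluate root: (+ 10 15) = 25
Result: 25


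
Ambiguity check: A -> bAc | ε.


balanced b^n…c^n: each string has a unique parse
Unambiguous


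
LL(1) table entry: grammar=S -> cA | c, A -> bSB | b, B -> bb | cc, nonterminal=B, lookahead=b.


For [B, b]: 'b' ∈ FIRST(bb)
Entry: B -> bb


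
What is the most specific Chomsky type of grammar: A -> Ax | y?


Left-linear: every RHS is a terminal or one nonterminal followed by a terminal
Classification: Type 3 (Regular)


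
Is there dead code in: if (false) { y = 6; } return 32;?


condition is constant false, so the whole block is unreachable
Dead: 'if (false) { y = 6; }'


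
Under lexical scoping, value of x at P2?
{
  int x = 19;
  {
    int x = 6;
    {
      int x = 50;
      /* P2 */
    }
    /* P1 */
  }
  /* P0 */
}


x declared in the same block as P2
x = 50


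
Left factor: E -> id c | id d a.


Common prefix: 'id'
Factored: E -> id E', E' -> c | d a


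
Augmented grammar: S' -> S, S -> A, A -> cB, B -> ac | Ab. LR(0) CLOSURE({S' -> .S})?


Start: S' -> .S
For each item with dot before a nonterminal B, add B -> .γ for every B-production
Closure: [S' -> .S, S -> .A, A -> .cB]


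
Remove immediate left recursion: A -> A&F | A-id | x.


Left-recursive alternatives: A&F, A-id; non-recursive: x
Introduce A': A -> xA', A' -> &FA' | -idA' | ε


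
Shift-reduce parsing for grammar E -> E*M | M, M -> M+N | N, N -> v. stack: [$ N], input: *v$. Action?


'N' (not preceded by M+) is the handle for M -> N
Action: reduce (M -> N)


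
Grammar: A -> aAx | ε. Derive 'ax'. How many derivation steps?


Derivation: A => aAx => ax
Steps: 2


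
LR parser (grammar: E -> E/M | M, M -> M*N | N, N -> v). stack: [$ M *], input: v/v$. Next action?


no handle; shift 'v'
Action: shift


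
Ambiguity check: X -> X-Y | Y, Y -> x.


precedence layered via separate nonterminal Y: deterministic
Unambiguous


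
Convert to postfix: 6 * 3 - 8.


Left to right (same or higher precedence on left)
Postfix: 6 3 * 8 -


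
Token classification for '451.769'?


Pattern: digits with a decimal point
Type: FLOAT_LITERAL


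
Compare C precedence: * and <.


'*' is multiplicative (level 10); '<' is relational (level 7)
Higher level binds tighter
'*' has higher precedence than '<'


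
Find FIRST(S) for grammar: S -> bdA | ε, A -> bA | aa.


Per alternative of S: FIRST(bdA) = {b}; FIRST(ε) = {ε}
FIRST(S) = {b, ε}


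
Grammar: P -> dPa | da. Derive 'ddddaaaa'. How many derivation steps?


Derivation: P => dPa => ddPaa => dddPaaa => ddddaaaa
Steps: 4


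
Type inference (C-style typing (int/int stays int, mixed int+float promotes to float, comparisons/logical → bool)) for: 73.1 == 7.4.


Operand types: float == float
Rule: comparison yields bool
Result type: bool


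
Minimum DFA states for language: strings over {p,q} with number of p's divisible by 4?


Track (count of p) mod 4: states 0..3, accept at 0
Minimal DFA: 4 states


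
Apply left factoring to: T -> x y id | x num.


Common prefix: 'x'
Factored: T -> x T', T' -> y id | num


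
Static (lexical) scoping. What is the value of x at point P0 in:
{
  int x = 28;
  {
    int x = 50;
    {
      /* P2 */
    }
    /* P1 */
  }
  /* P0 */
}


x declared in the same block as P0
x = 28


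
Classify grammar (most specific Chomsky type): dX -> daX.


LHS has context (more than one symbol) and |LHS| ≤ |RHS|
Classification: Type 1 (Context-Sensitive)


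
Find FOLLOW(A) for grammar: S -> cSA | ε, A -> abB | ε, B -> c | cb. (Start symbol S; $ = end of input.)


$ ∈ FOLLOW(S). For each A -> αBβ: add FIRST(β)\{ε} to FOLLOW(B); if β nullable, add FOLLOW(A).
FOLLOW(A) = {$, a}


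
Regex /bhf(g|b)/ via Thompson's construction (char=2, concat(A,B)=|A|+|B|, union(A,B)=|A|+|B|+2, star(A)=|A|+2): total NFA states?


Syntax tree has 5 char leaf(s), 1 union(s), 0 star(s)
chars contribute 5×2 = 10; each union adds +2; each star adds +2
Total: 10 + 2 + 0 = 12 states


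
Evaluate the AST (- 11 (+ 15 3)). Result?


Evaluate inner: (+ 15 3) = 18
Evaluate root: (- 11 18) = -7
Result: -7


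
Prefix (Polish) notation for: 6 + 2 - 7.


left-to-right (same/higher precedence on left): tree is (- (+ 6 2) 7)
Prefix: - + 6 2 7


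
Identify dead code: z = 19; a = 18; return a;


z is assigned but never read
Dead: 'z = 19'


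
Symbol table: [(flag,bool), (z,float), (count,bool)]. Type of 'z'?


Lookup 'z' → type float


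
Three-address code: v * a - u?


Break into single-operator statements:
t1 = v * a
t2 = t1 - u


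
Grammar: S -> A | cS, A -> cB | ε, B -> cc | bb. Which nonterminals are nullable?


A nonterminal is nullable iff some alternative derives ε (directly, or every symbol in it is nullable)
Nullable: {A, S}


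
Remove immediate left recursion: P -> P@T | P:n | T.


Left-recursive alternatives: P@T, P:n; non-recursive: T
Introduce P': P -> TP', P' -> @TP' | :nP' | ε


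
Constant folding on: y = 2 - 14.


2 - 14 = -12 at compile time
Optimized: y = -12


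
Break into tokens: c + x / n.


Scan left to right, longest-match per lexeme
Tokens: ID(c), OP(+), ID(x), OP(/), ID(n)


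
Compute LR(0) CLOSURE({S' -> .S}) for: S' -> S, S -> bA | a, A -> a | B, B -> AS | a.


Start: S' -> .S
For each item with dot before a nonterminal B, add B -> .γ for every B-production
Closure: [S' -> .S, S -> .bA, S -> .a]


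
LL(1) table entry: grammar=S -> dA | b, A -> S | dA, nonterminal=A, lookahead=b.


For [A, b]: 'b' ∈ FIRST(S)
Entry: A -> S


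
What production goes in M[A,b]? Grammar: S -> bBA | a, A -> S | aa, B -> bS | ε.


For [A, b]: 'b' ∈ FIRST(S)
Entry: A -> S


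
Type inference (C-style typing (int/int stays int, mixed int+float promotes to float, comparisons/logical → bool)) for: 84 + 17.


Operand types: int + int
Rule: mixed int/float promotes to float; int/int stays int
Result type: int


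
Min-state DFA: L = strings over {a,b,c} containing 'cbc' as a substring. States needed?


KMP-style automaton: 3 progress states + 1 absorbing accept = 4
Minimal DFA: 4 states


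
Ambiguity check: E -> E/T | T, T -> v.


precedence layered via separate nonterminal T: deterministic
Unambiguous


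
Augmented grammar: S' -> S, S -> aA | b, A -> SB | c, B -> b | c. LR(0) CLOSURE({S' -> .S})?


Start: S' -> .S
For each item with dot before a nonterminal B, add B -> .γ for every B-production
Closure: [S' -> .S, S -> .aA, S -> .b]


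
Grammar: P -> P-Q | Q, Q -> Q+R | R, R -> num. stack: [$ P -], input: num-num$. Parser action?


no handle ('P-' is not any RHS); shift 'num'
Action: shift


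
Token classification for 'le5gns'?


Pattern: letter/underscore followed by alphanumerics, not a keyword
Type: IDENTIFIER


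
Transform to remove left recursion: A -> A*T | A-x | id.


Left-recursive alternatives: A*T, A-x; non-recursive: id
Introduce A': A -> idA', A' -> *TA' | -xA' | ε


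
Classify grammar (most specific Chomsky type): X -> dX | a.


Right-linear: every RHS is a terminal or a terminal followed by one nonterminal
Classification: Type 3 (Regular)


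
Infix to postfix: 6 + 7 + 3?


Left to right (same or higher precedence on left)
Postfix: 6 7 + 3 +


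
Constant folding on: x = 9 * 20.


9 * 20 = 180 at compile time
Optimized: x = 180


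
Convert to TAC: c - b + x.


Break into single-operator statements:
t1 = c - b
t2 = t1 + x


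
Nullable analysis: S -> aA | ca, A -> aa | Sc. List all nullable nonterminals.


A nonterminal is nullable iff some alternative derives ε (directly, or every symbol in it is nullable)
Nullable: {}


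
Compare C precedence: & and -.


'-' is additive (level 9); '&' is bitwise AND (level 5)
Higher level binds tighter
'-' has higher precedence than '&'


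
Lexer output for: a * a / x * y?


Scan left to right, longest-match per lexeme
Tokens: ID(a), OP(*), ID(a), OP(/), ID(x), OP(*), ID(y)


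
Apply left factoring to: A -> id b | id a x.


Common prefix: 'id'
Factored: A -> id A', A' -> b | a x


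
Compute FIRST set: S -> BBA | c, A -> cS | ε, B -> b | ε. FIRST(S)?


Per alternative of S: FIRST(BBA) = {b, c, ε}; FIRST(c) = {c}
FIRST(S) = {b, c, ε}


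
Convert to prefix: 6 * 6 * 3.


left-to-right (same/higher precedence on left): tree is (* (* 6 6) 3)
Prefix: * * 6 6 3


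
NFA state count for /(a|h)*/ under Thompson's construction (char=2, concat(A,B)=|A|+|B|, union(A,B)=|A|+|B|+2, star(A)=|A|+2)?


Syntax tree has 2 char leaf(s), 1 union(s), 1 star(s)
chars contribute 2×2 = 4; each union adds +2; each star adds +2
Total: 4 + 2 + 2 = 8 states


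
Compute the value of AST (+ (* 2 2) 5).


Evaluate inner: (* 2 2) = 4
Evaluate root: (+ 4 5) = 9
Result: 9


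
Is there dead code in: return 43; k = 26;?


statement follows a return and is unreachable
Dead: 'k = 26'


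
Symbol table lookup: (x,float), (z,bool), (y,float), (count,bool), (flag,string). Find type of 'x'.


Lookup 'x' → type float


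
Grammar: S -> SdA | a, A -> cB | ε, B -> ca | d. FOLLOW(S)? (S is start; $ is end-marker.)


$ ∈ FOLLOW(S). For each A -> αBβ: add FIRST(β)\{ε} to FOLLOW(B); if β nullable, add FOLLOW(A).
FOLLOW(S) = {$, d}


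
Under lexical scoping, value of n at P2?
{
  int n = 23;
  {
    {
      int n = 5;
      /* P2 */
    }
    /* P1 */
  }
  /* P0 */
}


n declared in the same block as P2
n = 5


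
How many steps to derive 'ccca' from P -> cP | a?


Derivation: P => cP => ccP => cccP => ccca
Steps: 4


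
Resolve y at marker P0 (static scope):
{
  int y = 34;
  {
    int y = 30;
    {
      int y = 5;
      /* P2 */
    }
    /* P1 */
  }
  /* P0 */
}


y declared in the same block as P0
y = 34


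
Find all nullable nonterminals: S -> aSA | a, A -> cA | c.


A nonterminal is nullable iff some alternative derives ε (directly, or every symbol in it is nullable)
Nullable: {}


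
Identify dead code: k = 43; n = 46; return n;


k is assigned but never read
Dead: 'k = 43'


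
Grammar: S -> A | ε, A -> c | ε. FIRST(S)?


Per alternative of S: FIRST(A) = {c, ε}; FIRST(ε) = {ε}
FIRST(S) = {c, ε}


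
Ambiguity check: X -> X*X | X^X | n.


'n*n^n' has two parse trees (no precedence encoded between * and ^)
Ambiguous


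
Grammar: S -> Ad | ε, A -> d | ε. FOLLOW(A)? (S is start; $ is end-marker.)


$ ∈ FOLLOW(S). For each A -> αBβ: add FIRST(β)\{ε} to FOLLOW(B); if β nullable, add FOLLOW(A).
FOLLOW(A) = {d}


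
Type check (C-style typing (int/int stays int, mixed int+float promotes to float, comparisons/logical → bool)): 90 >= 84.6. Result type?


Operand types: int >= float
Rule: comparison yields bool
Result type: bool


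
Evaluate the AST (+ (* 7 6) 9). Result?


Evaluate inner: (* 7 6) = 42
Evaluate root: (+ 42 9) = 51
Result: 51


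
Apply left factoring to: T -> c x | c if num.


Common prefix: 'c'
Factored: T -> c T', T' -> x | if num


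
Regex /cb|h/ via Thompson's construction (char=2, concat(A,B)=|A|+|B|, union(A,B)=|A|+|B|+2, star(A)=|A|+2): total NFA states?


Syntax tree has 3 char leaf(s), 1 union(s), 0 star(s)
chars contribute 3×2 = 6; each union adds +2; each star adds +2
Total: 6 + 2 + 0 = 8 states


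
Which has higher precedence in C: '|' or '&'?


'&' is bitwise AND (level 5); '|' is bitwise OR (level 3)
Higher level binds tighter
'&' has higher precedence than '|'


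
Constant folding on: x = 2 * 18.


2 * 18 = 36 at compile time
Optimized: x = 36


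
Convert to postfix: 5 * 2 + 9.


Left to right (same or higher precedence on left)
Postfix: 5 2 * 9 +


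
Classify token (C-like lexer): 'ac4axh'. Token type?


Pattern: letter/underscore followed by alphanumerics, not a keyword
Type: IDENTIFIER


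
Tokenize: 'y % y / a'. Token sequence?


Scan left to right, longest-match per lexeme
Tokens: ID(y), OP(%), ID(y), OP(/), ID(a)


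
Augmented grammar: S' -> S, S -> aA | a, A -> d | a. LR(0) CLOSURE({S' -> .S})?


Start: S' -> .S
For each item with dot before a nonterminal B, add B -> .γ for every B-production
Closure: [S' -> .S, S -> .aA, S -> .a]


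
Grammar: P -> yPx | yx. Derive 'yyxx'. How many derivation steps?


Derivation: P => yPx => yyxx
Steps: 2


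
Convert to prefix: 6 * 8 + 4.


left-to-right (same/higher precedence on left): tree is (+ (* 6 8) 4)
Prefix: + * 6 8 4


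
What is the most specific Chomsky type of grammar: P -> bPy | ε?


Single nonterminal LHS, but b^n y^n is not regular
Classification: Type 2 (Context-Free)


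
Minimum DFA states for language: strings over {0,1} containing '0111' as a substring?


KMP-style automaton: 4 progress states + 1 absorbing accept = 5
Minimal DFA: 5 states


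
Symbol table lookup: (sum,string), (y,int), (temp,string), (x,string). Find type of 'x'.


Lookup 'x' → type string


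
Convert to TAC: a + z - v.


Break into single-operator statements:
t1 = a + z
t2 = t1 - v


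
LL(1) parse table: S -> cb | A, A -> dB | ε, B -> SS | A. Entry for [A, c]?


For [A, c]: ε is nullable and 'c' ∈ FOLLOW(A)
Entry: A -> ε


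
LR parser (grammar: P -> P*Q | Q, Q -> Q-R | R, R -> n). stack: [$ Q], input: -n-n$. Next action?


shift '-' to continue Q -> Q-R
Action: shift


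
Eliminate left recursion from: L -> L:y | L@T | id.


Left-recursive alternatives: L:y, L@T; non-recursive: id
Introduce L': L -> idL', L' -> :yL' | @TL' | ε


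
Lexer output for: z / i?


Scan left to right, longest-match per lexeme
Tokens: ID(z), OP(/), ID(i)


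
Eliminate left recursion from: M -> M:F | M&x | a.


Left-recursive alternatives: M:F, M&x; non-recursive: a
Introduce M': M -> aM', M' -> :FM' | &xM' | ε


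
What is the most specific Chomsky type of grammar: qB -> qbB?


LHS has context (more than one symbol) and |LHS| ≤ |RHS|
Classification: Type 1 (Context-Sensitive)


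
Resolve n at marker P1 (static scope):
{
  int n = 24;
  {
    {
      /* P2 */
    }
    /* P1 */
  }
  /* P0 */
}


P1's block does not declare n; resolves to the enclosing declaration at depth 0
n = 24


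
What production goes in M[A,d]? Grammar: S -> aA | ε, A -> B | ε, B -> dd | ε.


For [A, d]: 'd' ∈ FIRST(B)
Entry: A -> B


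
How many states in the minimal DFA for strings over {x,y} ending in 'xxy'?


Track the longest suffix of input matching a prefix of 'xxy': 4 classes (prefixes of length 0..3)
Minimal DFA: 4 states


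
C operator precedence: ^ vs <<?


'<<' is shift (level 8); '^' is bitwise XOR (level 4)
Higher level binds tighter
'<<' has higher precedence than '^'


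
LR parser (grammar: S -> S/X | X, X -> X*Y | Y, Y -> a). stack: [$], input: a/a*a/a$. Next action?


no handle on stack; shift 'a'
Action: shift


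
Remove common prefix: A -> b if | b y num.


Common prefix: 'b'
Factored: A -> b A', A' -> if | y num


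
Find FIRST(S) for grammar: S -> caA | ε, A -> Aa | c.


Per alternative of S: FIRST(caA) = {c}; FIRST(ε) = {ε}
FIRST(S) = {c, ε}


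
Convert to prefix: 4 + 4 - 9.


left-to-right (same/higher precedence on left): tree is (- (+ 4 4) 9)
Prefix: - + 4 4 9


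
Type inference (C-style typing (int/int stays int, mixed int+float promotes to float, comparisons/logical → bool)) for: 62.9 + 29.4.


Operand types: float + float
Rule: mixed int/float promotes to float; int/int stays int
Result type: float


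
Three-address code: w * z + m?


Break into single-operator statements:
t1 = w * z
t2 = t1 + m


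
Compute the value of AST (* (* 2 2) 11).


Evaluate inner: (* 2 2) = 4
Evaluate root: (* 4 11) = 44
Result: 44


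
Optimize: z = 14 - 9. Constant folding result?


14 - 9 = 5 at compile time
Optimized: z = 5


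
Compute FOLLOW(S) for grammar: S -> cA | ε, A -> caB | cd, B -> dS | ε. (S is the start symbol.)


$ ∈ FOLLOW(S). For each A -> αBβ: add FIRST(β)\{ε} to FOLLOW(B); if β nullable, add FOLLOW(A).
FOLLOW(S) = {$}


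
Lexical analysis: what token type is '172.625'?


Pattern: digits with a decimal point
Type: FLOAT_LITERAL


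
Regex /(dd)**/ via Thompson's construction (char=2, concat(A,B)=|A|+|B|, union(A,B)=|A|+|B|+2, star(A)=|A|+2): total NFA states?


Syntax tree has 2 char leaf(s), 0 union(s), 2 star(s)
chars contribute 2×2 = 4; each union adds +2; each star adds +2
Total: 4 + 0 + 4 = 8 states


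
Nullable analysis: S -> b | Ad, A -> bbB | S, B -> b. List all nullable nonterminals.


A nonterminal is nullable iff some alternative derives ε (directly, or every symbol in it is nullable)
Nullable: {}


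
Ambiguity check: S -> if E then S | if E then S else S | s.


dangling else: 'if E then if E then s else s' parses two ways
Ambiguous


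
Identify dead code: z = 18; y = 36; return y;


z is assigned but never read
Dead: 'z = 18'


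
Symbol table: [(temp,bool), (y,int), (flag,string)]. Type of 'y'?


Lookup 'y' → type int


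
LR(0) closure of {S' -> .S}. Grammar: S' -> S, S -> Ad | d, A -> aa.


Start: S' -> .S
For each item with dot before a nonterminal B, add B -> .γ for every B-production
Closure: [S' -> .S, S -> .Ad, S -> .d, A -> .aa]


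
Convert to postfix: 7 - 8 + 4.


Left to right (same or higher precedence on left)
Postfix: 7 8 - 4 +


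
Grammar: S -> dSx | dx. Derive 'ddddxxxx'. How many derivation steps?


Derivation: S => dSx => ddSxx => dddSxxx => ddddxxxx
Steps: 4


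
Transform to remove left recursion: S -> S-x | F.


Left-recursive alternatives: S-x; non-recursive: F
Introduce S': S -> FS', S' -> -xS' | ε


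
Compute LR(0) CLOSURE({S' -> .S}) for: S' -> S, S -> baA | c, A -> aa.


Start: S' -> .S
For each item with dot before a nonterminal B, add B -> .γ for every B-production
Closure: [S' -> .S, S -> .baA, S -> .c]


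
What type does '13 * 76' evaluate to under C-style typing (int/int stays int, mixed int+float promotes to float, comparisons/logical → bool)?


Operand types: int * int
Rule: mixed int/float promotes to float; int/int stays int
Result type: int


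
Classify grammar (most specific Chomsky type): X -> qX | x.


Right-linear: every RHS is a terminal or a terminal followed by one nonterminal
Classification: Type 3 (Regular)


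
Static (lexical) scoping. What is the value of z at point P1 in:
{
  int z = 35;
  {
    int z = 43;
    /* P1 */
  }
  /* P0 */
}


z declared in the same block as P1
z = 43


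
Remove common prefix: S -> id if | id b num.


Common prefix: 'id'
Factored: S -> id S', S' -> if | b num


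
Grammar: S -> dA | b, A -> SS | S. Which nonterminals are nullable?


A nonterminal is nullable iff some alternative derives ε (directly, or every symbol in it is nullable)
Nullable: {}


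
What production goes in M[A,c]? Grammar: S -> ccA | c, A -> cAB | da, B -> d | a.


For [A, c]: 'c' ∈ FIRST(cAB)
Entry: A -> cAB


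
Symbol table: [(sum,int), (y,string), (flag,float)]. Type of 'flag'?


Lookup 'flag' → type float


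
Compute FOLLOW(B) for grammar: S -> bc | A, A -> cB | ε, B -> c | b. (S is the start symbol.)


$ ∈ FOLLOW(S). For each A -> αBβ: add FIRST(β)\{ε} to FOLLOW(B); if β nullable, add FOLLOW(A).
FOLLOW(B) = {$}


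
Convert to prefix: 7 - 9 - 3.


left-to-right (same/higher precedence on left): tree is (- (- 7 9) 3)
Prefix: - - 7 9 3


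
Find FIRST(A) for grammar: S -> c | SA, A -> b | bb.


Per alternative of A: FIRST(b) = {b}; FIRST(bb) = {b}
FIRST(A) = {b}


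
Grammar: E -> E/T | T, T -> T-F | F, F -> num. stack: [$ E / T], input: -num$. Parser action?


'-' can extend T; shift to build T -> T-F
Action: shift


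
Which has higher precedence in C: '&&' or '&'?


'&' is bitwise AND (level 5); '&&' is logical AND (level 2)
Higher level binds tighter
'&' has higher precedence than '&&'


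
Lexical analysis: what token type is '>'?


Pattern: operator symbol
Type: OPERATOR


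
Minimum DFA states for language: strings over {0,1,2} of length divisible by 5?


Track length mod 5: states 0..4, accept at 0
Minimal DFA: 5 states


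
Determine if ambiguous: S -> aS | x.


right-linear, alternatives start with distinct terminals 'a' vs 'x': unique leftmost derivation
Unambiguous


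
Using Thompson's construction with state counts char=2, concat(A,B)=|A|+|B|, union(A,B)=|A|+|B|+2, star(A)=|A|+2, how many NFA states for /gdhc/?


Syntax tree has 4 char leaf(s), 0 union(s), 0 star(s)
chars contribute 4×2 = 8; each union adds +2; each star adds +2
Total: 8 + 0 + 0 = 8 states


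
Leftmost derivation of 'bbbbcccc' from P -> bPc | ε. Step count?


Derivation: P => bPc => bbPcc => bbbPccc => bbbbPcccc => bbbbcccc
Steps: 5


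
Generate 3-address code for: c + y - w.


Break into single-operator statements:
t1 = c + y
t2 = t1 - w


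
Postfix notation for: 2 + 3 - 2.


Left to right (same or higher precedence on left)
Postfix: 2 3 + 2 -


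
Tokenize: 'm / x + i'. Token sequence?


Scan left to right, longest-match per lexeme
Tokens: ID(m), OP(/), ID(x), OP(+), ID(i)


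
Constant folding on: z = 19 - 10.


19 - 10 = 9 at compile time
Optimized: z = 9


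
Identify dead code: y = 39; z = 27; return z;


y is assigned but never read
Dead: 'y = 39'


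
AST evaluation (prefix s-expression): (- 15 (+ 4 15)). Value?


Evaluate inner: (+ 4 15) = 19
Evaluate root: (- 15 19) = -4
Result: -4


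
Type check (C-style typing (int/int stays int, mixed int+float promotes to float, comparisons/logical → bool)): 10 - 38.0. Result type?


Operand types: int - float
Rule: mixed int/float promotes to float; int/int stays int
Result type: float


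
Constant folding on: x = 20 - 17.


20 - 17 = 3 at compile time
Optimized: x = 3


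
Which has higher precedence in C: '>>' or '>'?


'>>' is shift (level 8); '>' is relational (level 7)
Higher level binds tighter
'>>' has higher precedence than '>'


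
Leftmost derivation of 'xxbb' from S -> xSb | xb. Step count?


Derivation: S => xSb => xxbb
Steps: 2


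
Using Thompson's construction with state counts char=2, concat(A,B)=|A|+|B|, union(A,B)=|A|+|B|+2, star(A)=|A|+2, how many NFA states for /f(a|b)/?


Syntax tree has 3 char leaf(s), 1 union(s), 0 star(s)
chars contribute 3×2 = 6; each union adds +2; each star adds +2
Total: 6 + 2 + 0 = 8 states


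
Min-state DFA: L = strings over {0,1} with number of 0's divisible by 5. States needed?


Track (count of 0) mod 5: states 0..4, accept at 0
Minimal DFA: 5 states


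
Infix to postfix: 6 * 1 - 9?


Left to right (same or higher precedence on left)
Postfix: 6 1 * 9 -


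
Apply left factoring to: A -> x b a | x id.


Common prefix: 'x'
Factored: A -> x A', A' -> b a | id


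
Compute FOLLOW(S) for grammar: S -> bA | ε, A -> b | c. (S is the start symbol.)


$ ∈ FOLLOW(S). For each A -> αBβ: add FIRST(β)\{ε} to FOLLOW(B); if β nullable, add FOLLOW(A).
FOLLOW(S) = {$}


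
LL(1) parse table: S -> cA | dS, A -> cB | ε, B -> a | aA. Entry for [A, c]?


For [A, c]: 'c' ∈ FIRST(cB)
Entry: A -> cB


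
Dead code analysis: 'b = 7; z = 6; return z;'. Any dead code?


b is assigned but never read
Dead: 'b = 7'


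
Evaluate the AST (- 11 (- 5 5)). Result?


Evaluate inner: (- 5 5) = 0
Evaluate root: (- 11 0) = 11
Result: 11


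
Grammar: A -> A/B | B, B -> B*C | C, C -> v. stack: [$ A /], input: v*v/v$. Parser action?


no handle ('A/' is not any RHS); shift 'v'
Action: shift


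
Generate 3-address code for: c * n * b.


Break into single-operator statements:
t1 = c * n
t2 = t1 * b


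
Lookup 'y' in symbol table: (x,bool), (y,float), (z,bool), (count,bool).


Lookup 'y' → type float


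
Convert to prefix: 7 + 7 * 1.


'*' binds tighter: tree is (+ 7 (* 7 1))
Prefix: + 7 * 7 1


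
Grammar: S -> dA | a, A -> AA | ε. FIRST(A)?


Per alternative of A: FIRST(AA) = {ε}; FIRST(ε) = {ε}
FIRST(A) = {ε}


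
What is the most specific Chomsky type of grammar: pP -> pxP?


LHS has context (more than one symbol) and |LHS| ≤ |RHS|
Classification: Type 1 (Context-Sensitive)


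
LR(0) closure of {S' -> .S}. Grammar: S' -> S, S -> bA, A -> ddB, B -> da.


Start: S' -> .S
For each item with dot before a nonterminal B, add B -> .γ for every B-production
Closure: [S' -> .S, S -> .bA]


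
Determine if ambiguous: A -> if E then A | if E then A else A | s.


dangling else: 'if E then if E then s else s' parses two ways
Ambiguous


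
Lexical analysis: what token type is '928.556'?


Pattern: digits with a decimal point
Type: FLOAT_LITERAL


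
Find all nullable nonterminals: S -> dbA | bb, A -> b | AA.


A nonterminal is nullable iff some alternative derives ε (directly, or every symbol in it is nullable)
Nullable: {}


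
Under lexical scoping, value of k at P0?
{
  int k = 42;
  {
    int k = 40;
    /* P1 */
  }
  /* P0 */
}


k declared in the same block as P0
k = 42


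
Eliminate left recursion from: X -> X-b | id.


Left-recursive alternatives: X-b; non-recursive: id
Introduce X': X -> idX', X' -> -bX' | ε


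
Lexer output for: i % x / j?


Scan left to right, longest-match per lexeme
Tokens: ID(i), OP(%), ID(x), OP(/), ID(j)


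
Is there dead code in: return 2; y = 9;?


statement follows a return and is unreachable
Dead: 'y = 9'


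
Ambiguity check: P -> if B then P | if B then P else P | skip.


dangling else: 'if B then if B then skip else skip' parses two ways
Ambiguous
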